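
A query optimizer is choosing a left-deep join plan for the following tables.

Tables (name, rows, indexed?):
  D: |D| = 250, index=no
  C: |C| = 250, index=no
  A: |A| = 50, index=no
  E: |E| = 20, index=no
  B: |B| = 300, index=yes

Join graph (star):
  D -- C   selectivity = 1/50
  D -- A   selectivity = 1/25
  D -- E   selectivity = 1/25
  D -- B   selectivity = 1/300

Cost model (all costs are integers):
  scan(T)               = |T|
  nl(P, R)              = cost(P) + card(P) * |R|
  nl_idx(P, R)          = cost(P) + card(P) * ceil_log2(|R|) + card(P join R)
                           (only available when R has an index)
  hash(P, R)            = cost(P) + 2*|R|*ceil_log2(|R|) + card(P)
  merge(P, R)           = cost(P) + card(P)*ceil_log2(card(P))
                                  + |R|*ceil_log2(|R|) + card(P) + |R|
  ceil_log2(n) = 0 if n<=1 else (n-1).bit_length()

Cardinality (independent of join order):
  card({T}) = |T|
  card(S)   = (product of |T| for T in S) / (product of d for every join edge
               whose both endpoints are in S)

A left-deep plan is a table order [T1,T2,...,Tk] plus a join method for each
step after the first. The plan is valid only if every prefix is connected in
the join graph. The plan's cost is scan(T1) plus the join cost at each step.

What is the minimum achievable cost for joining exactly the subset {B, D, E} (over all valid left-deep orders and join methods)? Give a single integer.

2700

Selinger DP over subsets of {B,D,E}:
  {D}: scan cost=250, card=250
  {E}: scan cost=20, card=20
  {B}: scan cost=300, card=300
  {DE}: card=200; try (E,hash)→700, (D,merge)→2390, (E,merge)→2620, (D,hash)→4040, (D,nl)→5020, (E,nl)→5250; best=700 via (E,hash)
  {BD}: card=250; try (B,nl_idx)→2750, (D,hash)→4600, (B,merge)→5500, (D,merge)→5550, (B,hash)→5900, (B,nl)→75250 …(+1); best=2750 via (B,nl_idx)
  {BDE}: card=200; try (B,nl_idx)→2700, (E,hash)→3200, (E,merge)→5120, (B,merge)→5500, (B,hash)→6300, (E,nl)→7750 …(+1); best=2700 via (B,nl_idx)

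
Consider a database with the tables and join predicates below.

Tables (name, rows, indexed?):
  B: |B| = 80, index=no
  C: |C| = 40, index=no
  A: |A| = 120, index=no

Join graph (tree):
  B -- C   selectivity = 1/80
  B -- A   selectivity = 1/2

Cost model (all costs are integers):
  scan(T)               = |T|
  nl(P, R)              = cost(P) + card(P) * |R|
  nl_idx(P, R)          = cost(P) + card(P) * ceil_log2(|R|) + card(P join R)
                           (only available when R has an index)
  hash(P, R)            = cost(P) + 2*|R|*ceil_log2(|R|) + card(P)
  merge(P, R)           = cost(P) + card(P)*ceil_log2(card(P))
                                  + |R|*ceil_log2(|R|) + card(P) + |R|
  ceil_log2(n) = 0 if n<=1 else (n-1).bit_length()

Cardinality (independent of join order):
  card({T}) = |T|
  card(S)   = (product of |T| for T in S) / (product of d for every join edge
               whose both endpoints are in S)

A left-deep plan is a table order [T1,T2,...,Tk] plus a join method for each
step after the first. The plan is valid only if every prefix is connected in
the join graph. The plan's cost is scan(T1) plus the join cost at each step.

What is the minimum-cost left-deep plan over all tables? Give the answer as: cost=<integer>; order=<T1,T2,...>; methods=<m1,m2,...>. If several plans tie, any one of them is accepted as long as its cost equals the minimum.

Selinger DP (subsets sized 1..n):
  {B}: scan cost=80, card=80
  {C}: scan cost=40, card=40
  {A}: scan cost=120, card=120
  {BC}: card=40; try (C,hash)→640, (B,merge)→960, (C,merge)→1000, (B,hash)→1200, (B,nl)→3240, (C,nl)→3280; best=640 via (C,hash)
  {AB}: card=4800; try (B,hash)→1360, (A,merge)→1680, (B,merge)→1720, (A,hash)→1840, (A,nl)→9680, (B,nl)→9720; best=1360 via (B,hash)
  {ABC}: card=2400; try (A,merge)→1880, (A,hash)→2360, (A,nl)→5440, (C,hash)→6640, (C,merge)→68840, (C,nl)→193360; best=1880 via (A,merge)

cost=1880; order=B,C,A; methods=hash,merge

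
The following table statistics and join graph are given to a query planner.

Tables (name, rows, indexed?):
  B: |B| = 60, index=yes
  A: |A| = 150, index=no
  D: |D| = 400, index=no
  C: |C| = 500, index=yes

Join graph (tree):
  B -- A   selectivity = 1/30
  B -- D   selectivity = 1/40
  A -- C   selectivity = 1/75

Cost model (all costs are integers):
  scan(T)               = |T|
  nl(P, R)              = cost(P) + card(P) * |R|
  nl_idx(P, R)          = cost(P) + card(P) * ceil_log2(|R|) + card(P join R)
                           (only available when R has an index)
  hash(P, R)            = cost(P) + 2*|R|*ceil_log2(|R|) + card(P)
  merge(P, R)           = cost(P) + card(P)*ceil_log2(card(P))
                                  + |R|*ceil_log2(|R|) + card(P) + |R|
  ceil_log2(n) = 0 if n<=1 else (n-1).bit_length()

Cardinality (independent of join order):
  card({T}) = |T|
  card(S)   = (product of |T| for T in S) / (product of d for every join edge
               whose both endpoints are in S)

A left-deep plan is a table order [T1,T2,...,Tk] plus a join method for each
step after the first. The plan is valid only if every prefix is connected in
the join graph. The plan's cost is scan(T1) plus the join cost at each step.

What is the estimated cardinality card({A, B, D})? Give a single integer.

Tables in S: A(150), B(60), D(400)
Edges inside S: B-A(d=30), B-D(d=40)
numerator = 150 * 60 * 400 = 3600000
denominator = 30 * 40 = 1200
card(S) = 3600000 / 1200 = 3000

3000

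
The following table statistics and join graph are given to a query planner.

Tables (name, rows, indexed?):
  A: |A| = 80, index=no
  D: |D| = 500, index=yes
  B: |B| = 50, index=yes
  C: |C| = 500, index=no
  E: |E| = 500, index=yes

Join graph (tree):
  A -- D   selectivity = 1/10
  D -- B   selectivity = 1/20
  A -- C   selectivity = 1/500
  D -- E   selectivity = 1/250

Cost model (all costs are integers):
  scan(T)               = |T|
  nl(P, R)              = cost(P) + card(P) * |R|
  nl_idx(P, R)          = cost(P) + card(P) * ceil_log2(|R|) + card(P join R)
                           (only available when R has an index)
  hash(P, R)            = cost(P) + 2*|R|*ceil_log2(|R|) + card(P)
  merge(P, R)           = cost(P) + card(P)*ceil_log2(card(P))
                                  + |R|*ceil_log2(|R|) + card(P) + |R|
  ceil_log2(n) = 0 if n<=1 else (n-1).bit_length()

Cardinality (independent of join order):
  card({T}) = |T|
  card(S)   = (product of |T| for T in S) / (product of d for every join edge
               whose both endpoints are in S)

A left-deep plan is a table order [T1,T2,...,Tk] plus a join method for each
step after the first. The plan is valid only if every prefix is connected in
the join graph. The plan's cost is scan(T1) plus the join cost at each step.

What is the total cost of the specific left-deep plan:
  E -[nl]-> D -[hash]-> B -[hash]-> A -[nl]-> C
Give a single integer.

10255720

step 1: scan E: cost=500, card=500
step 2: join D via nl
    card(P join D) = 500*500/(250) = 1000
    cost = 500 + 500*500 = 250500
step 3: join B via hash
    card(P join B) = 1000*50/(20) = 2500
    cost = 250500 + 2*50*6 + 1000 = 252100
step 4: join A via hash
    card(P join A) = 2500*80/(10) = 20000
    cost = 252100 + 2*80*7 + 2500 = 255720
step 5: join C via nl
    card(P join C) = 20000*500/(500) = 20000
    cost = 255720 + 20000*500 = 10255720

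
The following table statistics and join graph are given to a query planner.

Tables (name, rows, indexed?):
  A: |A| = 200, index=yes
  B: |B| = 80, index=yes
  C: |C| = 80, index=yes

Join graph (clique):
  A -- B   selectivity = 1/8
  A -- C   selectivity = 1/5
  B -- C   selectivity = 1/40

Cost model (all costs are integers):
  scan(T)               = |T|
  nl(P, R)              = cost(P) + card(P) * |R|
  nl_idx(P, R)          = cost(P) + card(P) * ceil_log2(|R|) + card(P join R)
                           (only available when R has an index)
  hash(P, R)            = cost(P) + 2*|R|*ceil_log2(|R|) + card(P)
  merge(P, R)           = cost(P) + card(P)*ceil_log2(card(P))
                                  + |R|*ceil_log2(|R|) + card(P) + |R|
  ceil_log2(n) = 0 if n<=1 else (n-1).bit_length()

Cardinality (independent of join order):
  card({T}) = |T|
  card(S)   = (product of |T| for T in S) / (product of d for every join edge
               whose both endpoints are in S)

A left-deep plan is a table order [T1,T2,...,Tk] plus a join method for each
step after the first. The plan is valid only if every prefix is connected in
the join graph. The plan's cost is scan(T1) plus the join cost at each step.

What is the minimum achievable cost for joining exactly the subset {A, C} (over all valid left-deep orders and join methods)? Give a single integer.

1520

Selinger DP over subsets of {A,C}:
  {A}: scan cost=200, card=200
  {C}: scan cost=80, card=80
  {AC}: card=3200; try (C,hash)→1520, (A,merge)→2520, (C,merge)→2640, (A,hash)→3360, (A,nl_idx)→3920, (C,nl_idx)→4800 …(+2); best=1520 via (C,hash)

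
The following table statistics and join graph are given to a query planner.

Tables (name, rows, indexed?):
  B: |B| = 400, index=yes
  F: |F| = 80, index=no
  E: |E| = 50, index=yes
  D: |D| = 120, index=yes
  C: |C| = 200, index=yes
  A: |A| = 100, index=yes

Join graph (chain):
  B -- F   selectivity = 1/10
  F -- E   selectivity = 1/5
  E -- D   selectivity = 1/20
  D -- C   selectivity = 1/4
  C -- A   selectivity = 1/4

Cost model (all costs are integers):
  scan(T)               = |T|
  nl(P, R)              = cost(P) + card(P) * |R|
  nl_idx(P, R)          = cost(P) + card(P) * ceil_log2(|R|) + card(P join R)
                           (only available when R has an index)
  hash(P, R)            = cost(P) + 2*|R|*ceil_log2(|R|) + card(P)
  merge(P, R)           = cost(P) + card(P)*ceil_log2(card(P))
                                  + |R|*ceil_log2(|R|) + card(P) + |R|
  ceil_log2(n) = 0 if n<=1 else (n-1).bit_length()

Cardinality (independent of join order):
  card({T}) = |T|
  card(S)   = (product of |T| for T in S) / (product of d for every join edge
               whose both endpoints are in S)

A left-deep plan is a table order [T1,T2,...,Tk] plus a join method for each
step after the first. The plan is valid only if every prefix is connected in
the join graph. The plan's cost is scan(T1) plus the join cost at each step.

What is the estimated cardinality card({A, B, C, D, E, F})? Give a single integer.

240000000

Tables in S: A(100), B(400), C(200), D(120), E(50), F(80)
Edges inside S: B-F(d=10), F-E(d=5), E-D(d=20), D-C(d=4), C-A(d=4)
numerator = 100 * 400 * 200 * 120 * 50 * 80 = 3840000000000
denominator = 10 * 5 * 20 * 4 * 4 = 16000
card(S) = 3840000000000 / 16000 = 240000000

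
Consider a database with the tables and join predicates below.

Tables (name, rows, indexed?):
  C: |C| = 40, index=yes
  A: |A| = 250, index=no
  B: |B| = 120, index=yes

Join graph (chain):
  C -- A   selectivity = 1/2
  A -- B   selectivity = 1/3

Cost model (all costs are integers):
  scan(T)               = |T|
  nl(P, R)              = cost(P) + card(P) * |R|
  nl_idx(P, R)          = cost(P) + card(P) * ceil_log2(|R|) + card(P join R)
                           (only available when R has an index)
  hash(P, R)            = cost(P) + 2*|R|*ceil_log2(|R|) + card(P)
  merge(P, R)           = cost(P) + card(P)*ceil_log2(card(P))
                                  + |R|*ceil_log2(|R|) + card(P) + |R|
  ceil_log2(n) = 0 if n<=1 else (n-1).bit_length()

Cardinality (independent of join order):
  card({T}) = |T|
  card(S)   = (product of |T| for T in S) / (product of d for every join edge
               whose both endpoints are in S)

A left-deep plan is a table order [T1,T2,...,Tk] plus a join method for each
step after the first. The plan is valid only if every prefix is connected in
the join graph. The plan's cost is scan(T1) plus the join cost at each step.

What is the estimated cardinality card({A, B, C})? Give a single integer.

Tables in S: A(250), B(120), C(40)
Edges inside S: C-A(d=2), A-B(d=3)
numerator = 250 * 120 * 40 = 1200000
denominator = 2 * 3 = 6
card(S) = 1200000 / 6 = 200000

200000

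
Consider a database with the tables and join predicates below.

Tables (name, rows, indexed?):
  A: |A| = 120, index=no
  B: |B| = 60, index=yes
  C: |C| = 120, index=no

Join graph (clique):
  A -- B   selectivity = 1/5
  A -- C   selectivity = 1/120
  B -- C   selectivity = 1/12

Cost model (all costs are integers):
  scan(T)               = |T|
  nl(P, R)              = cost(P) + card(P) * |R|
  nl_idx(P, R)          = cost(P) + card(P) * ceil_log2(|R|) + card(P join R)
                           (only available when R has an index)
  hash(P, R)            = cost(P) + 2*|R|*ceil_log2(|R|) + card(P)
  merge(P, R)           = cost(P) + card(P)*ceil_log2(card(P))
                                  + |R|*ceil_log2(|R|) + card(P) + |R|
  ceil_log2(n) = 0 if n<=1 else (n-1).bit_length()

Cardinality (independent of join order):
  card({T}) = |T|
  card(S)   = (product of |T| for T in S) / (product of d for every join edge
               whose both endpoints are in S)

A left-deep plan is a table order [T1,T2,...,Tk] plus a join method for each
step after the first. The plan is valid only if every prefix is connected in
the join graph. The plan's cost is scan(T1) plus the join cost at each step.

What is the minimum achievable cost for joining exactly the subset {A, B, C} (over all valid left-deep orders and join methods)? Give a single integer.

2760

Selinger DP over subsets of {A,B,C}:
  {A}: scan cost=120, card=120
  {B}: scan cost=60, card=60
  {C}: scan cost=120, card=120
  {AB}: card=1440; try (B,hash)→960, (A,merge)→1440, (B,merge)→1500, (A,hash)→1800, (B,nl_idx)→2280, (A,nl)→7260 …(+1); best=960 via (B,hash)
  {AC}: card=120; try (C,hash)→1920, (A,hash)→1920, (C,merge)→2040, (A,merge)→2040, (C,nl)→14520, (A,nl)→14520; best=1920 via (C,hash)
  {BC}: card=600; try (B,hash)→960, (C,merge)→1440, (B,nl_idx)→1440, (B,merge)→1500, (C,hash)→1800, (C,nl)→7260 …(+1); best=960 via (B,hash)
  {ABC}: card=120; try (B,hash)→2760, (B,nl_idx)→2760, (A,hash)→3240, (B,merge)→3300, (C,hash)→4080, (A,merge)→8520 …(+4); best=2760 via (B,hash)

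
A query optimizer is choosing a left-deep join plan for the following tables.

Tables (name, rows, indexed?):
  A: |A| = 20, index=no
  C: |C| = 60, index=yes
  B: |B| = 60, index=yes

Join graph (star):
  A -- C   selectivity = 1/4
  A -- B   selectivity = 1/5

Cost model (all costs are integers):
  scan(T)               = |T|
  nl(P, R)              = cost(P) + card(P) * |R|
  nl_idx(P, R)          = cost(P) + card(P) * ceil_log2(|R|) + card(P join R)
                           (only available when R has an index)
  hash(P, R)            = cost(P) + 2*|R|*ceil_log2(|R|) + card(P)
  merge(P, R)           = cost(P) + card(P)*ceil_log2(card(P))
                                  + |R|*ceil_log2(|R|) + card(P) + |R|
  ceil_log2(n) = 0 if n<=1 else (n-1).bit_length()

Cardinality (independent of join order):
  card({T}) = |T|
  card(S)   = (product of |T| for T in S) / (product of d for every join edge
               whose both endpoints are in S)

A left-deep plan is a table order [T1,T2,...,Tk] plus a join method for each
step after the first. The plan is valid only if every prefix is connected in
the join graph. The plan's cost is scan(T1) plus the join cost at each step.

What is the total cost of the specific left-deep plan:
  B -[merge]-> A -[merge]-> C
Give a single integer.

3180

step 1: scan B: cost=60, card=60
step 2: join A via merge
    card(P join A) = 60*20/(5) = 240
    cost = 60 + 60*6 + 20*5 + 60 + 20 = 600
step 3: join C via merge
    card(P join C) = 240*60/(4) = 3600
    cost = 600 + 240*8 + 60*6 + 240 + 60 = 3180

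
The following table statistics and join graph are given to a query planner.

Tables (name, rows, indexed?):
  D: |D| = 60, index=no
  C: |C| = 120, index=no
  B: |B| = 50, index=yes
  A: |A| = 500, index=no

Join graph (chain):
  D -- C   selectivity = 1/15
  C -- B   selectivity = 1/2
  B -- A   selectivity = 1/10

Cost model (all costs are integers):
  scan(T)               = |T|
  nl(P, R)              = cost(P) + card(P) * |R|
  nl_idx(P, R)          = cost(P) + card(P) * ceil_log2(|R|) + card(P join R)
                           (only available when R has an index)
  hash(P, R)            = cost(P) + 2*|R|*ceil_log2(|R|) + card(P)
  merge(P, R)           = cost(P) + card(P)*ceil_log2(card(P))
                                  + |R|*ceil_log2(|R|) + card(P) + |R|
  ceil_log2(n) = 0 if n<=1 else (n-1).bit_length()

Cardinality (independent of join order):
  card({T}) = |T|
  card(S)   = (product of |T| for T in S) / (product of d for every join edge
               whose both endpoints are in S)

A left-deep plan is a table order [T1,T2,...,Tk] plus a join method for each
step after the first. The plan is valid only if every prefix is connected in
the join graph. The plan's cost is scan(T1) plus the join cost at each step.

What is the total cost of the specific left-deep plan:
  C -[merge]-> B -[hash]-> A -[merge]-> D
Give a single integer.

2863850

step 1: scan C: cost=120, card=120
step 2: join B via merge
    card(P join B) = 120*50/(2) = 3000
    cost = 120 + 120*7 + 50*6 + 120 + 50 = 1430
step 3: join A via hash
    card(P join A) = 3000*500/(10) = 150000
    cost = 1430 + 2*500*9 + 3000 = 13430
step 4: join D via merge
    card(P join D) = 150000*60/(15) = 600000
    cost = 13430 + 150000*18 + 60*6 + 150000 + 60 = 2863850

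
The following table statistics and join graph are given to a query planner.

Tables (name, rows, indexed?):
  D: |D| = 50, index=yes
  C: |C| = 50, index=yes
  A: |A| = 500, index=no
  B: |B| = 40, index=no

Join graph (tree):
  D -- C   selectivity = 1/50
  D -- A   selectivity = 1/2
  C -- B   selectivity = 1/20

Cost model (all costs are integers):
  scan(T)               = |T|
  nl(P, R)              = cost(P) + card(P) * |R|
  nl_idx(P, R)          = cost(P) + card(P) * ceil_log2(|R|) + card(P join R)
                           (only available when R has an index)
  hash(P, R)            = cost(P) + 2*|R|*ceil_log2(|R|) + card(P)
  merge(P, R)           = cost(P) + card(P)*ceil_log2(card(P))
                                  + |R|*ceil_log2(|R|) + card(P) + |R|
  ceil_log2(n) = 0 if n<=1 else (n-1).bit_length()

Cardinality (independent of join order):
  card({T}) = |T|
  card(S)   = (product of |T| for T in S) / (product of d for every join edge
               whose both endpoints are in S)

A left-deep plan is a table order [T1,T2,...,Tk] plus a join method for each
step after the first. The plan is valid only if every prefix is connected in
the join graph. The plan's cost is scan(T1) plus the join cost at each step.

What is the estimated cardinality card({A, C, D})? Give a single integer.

12500

Tables in S: A(500), C(50), D(50)
Edges inside S: D-C(d=50), D-A(d=2)
numerator = 500 * 50 * 50 = 1250000
denominator = 50 * 2 = 100
card(S) = 1250000 / 100 = 12500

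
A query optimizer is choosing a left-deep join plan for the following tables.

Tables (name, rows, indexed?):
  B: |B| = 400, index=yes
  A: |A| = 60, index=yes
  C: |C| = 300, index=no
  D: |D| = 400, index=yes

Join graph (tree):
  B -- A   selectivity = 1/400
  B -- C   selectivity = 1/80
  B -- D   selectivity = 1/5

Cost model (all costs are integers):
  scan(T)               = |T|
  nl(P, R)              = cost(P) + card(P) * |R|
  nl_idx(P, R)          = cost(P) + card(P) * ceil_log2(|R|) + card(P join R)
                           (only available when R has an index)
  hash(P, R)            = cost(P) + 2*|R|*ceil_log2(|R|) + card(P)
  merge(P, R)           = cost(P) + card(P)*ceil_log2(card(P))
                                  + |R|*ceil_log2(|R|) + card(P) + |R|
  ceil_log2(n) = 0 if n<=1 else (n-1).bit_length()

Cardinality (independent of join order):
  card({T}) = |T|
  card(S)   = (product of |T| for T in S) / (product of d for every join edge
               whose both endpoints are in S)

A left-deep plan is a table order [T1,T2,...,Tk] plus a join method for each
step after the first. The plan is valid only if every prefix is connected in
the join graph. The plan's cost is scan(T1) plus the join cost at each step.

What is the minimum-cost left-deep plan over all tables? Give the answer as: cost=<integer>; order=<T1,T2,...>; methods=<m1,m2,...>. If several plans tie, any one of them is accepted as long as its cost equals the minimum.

cost=10105; order=A,B,C,D; methods=nl_idx,merge,merge

Selinger DP (subsets sized 1..n):
  {B}: scan cost=400, card=400
  {A}: scan cost=60, card=60
  {C}: scan cost=300, card=300
  {D}: scan cost=400, card=400
  {AB}: card=60; try (B,nl_idx)→660, (A,hash)→1520, (A,nl_idx)→2860, (B,merge)→4480, (A,merge)→4820, (B,hash)→7320 …(+2); best=660 via (B,nl_idx)
  {BC}: card=1500; try (B,nl_idx)→4500, (C,hash)→6200, (B,merge)→7300, (C,merge)→7400, (B,hash)→7800, (B,nl)→120300 …(+1); best=4500 via (B,nl_idx)
  {BD}: card=32000; try (D,hash)→8000, (B,hash)→8000, (D,merge)→8400, (B,merge)→8400, (D,nl_idx)→36000, (B,nl_idx)→36000 …(+2); best=8000 via (D,hash)
  {ABC}: card=225; try (C,merge)→4080, (C,hash)→6120, (A,hash)→6720, (A,nl_idx)→13725, (C,nl)→18660, (A,merge)→22920 …(+1); best=4080 via (C,merge)
  {ABD}: card=4800; try (D,merge)→5080, (D,nl_idx)→6000, (D,hash)→7920, (D,nl)→24660, (A,hash)→40720, (A,nl_idx)→204800 …(+2); best=5080 via (D,merge)
  {BCD}: card=120000; try (D,hash)→13200, (D,merge)→26500, (C,hash)→45400, (D,nl_idx)→138000, (C,merge)→523000, (D,nl)→604500 …(+1); best=13200 via (D,hash)
  {ABCD}: card=18000; try (D,merge)→10105, (D,hash)→11505, (C,hash)→15280, (D,nl_idx)→24105, (C,merge)→75280, (D,nl)→94080 …(+5); best=10105 via (D,merge)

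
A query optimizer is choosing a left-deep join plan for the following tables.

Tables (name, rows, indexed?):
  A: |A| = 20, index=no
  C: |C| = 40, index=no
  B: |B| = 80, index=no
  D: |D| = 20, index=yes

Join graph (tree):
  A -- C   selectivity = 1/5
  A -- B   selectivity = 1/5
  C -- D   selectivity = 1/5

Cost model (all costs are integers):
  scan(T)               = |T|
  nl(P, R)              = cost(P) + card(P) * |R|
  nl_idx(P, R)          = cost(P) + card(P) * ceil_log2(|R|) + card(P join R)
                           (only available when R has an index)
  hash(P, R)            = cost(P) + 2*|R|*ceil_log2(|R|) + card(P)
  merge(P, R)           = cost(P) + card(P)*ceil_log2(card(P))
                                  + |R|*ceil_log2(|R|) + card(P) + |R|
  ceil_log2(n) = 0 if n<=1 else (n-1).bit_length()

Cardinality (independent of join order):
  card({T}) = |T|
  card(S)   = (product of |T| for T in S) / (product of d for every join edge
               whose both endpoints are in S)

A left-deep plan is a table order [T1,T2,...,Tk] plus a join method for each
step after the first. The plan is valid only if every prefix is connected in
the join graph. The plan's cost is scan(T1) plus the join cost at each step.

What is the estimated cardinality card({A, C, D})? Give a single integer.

Tables in S: A(20), C(40), D(20)
Edges inside S: A-C(d=5), C-D(d=5)
numerator = 20 * 40 * 20 = 16000
denominator = 5 * 5 = 25
card(S) = 16000 / 25 = 640

640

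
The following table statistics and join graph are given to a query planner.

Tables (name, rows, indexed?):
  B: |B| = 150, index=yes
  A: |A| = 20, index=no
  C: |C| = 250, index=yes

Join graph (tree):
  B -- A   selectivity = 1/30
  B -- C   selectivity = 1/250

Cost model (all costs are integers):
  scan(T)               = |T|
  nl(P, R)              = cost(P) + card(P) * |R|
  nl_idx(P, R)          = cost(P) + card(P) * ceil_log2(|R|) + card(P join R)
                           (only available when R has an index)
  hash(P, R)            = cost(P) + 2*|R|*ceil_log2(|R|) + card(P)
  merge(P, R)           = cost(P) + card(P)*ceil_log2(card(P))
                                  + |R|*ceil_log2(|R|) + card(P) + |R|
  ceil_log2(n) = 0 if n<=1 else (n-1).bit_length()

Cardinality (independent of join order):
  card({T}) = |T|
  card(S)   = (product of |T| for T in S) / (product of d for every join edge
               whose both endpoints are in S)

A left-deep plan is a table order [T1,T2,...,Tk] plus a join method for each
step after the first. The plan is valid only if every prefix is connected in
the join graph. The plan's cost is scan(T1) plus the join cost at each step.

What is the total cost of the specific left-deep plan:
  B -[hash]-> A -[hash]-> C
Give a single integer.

step 1: scan B: cost=150, card=150
step 2: join A via hash
    card(P join A) = 150*20/(30) = 100
    cost = 150 + 2*20*5 + 150 = 500
step 3: join C via hash
    card(P join C) = 100*250/(250) = 100
    cost = 500 + 2*250*8 + 100 = 4600

4600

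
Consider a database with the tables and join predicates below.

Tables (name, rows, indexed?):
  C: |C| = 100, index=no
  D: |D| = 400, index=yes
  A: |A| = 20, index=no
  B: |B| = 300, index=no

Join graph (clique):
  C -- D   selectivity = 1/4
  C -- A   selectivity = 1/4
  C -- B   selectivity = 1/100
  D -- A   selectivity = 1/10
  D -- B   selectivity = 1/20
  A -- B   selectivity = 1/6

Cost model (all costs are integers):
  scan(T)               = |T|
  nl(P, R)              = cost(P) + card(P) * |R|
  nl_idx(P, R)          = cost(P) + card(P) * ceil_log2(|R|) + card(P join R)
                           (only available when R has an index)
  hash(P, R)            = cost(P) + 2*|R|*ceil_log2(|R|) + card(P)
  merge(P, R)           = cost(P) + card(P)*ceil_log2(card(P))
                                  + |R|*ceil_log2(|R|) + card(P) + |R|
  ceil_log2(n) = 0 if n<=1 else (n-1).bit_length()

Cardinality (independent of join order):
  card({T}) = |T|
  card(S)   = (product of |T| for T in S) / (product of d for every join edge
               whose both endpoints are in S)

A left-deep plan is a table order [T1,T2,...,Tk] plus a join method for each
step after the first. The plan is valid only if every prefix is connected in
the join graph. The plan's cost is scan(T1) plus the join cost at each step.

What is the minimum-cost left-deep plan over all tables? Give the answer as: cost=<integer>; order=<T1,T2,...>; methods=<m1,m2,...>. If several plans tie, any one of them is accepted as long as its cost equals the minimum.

cost=4875; order=B,C,A,D; methods=hash,hash,nl_idx

Selinger DP (subsets sized 1..n):
  {C}: scan cost=100, card=100
  {D}: scan cost=400, card=400
  {A}: scan cost=20, card=20
  {B}: scan cost=300, card=300
  {CD}: card=10000; try (C,hash)→2200, (D,merge)→4900, (C,merge)→5200, (D,hash)→7400, (D,nl_idx)→11000, (D,nl)→40100 …(+1); best=2200 via (C,hash)
  {AC}: card=500; try (A,hash)→400, (C,merge)→940, (A,merge)→1020, (C,hash)→1440, (C,nl)→2020, (A,nl)→2100; best=400 via (A,hash)
  {BC}: card=300; try (C,hash)→2000, (B,merge)→3900, (C,merge)→4100, (B,hash)→5600, (B,nl)→30100, (C,nl)→30300; best=2000 via (C,hash)
  {AD}: card=800; try (D,nl_idx)→1000, (A,hash)→1000, (D,merge)→4140, (A,merge)→4520, (D,hash)→7240, (D,nl)→8020 …(+1); best=1000 via (D,nl_idx)
  {BD}: card=6000; try (B,hash)→6200, (D,merge)→7300, (B,merge)→7400, (D,hash)→7800, (D,nl_idx)→9000, (D,nl)→120300 …(+1); best=6200 via (B,hash)
  {AB}: card=1000; try (A,hash)→800, (B,merge)→3140, (A,merge)→3420, (B,hash)→5440, (B,nl)→6020, (A,nl)→6300; best=800 via (A,hash)
  {ACD}: card=5000; try (C,hash)→3200, (D,hash)→8100, (D,merge)→9400, (D,nl_idx)→9900, (C,merge)→10600, (A,hash)→12400 …(+4); best=3200 via (C,hash)
  {BCD}: card=1500; try (D,nl_idx)→6200, (D,merge)→9000, (D,hash)→9500, (C,hash)→13600, (B,hash)→17600, (C,merge)→91000 …(+4); best=6200 via (D,nl_idx)
  {ABC}: card=250; try (A,hash)→2500, (C,hash)→3200, (A,merge)→5120, (B,hash)→6300, (A,nl)→8000, (B,merge)→8400 …(+3); best=2500 via (A,hash)
  {ABD}: card=2000; try (B,hash)→7200, (D,hash)→9000, (D,nl_idx)→11800, (A,hash)→12400, (B,merge)→12800, (D,merge)→15800 …(+4); best=7200 via (B,hash)
  {ABCD}: card=125; try (D,nl_idx)→4875, (A,hash)→7900, (D,merge)→8750, (D,hash)→9950, (C,hash)→10600, (B,hash)→13600 …(+7); best=4875 via (D,nl_idx)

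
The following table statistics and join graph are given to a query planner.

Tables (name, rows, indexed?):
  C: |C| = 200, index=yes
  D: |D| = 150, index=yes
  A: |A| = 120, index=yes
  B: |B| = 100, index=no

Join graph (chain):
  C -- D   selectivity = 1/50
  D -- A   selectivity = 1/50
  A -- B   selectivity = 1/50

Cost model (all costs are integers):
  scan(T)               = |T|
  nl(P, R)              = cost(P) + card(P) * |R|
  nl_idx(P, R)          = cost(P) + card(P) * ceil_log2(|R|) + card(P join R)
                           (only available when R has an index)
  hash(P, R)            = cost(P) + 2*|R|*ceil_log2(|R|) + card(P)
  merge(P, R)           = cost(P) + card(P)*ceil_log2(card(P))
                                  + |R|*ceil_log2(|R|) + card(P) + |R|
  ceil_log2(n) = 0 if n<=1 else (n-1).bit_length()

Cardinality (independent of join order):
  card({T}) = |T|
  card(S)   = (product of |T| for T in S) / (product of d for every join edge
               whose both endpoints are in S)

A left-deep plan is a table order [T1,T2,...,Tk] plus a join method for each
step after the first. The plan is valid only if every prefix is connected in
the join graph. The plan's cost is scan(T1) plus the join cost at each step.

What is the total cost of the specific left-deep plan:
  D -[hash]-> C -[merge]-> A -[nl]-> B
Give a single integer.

step 1: scan D: cost=150, card=150
step 2: join C via hash
    card(P join C) = 150*200/(50) = 600
    cost = 150 + 2*200*8 + 150 = 3500
step 3: join A via merge
    card(P join A) = 600*120/(50) = 1440
    cost = 3500 + 600*10 + 120*7 + 600 + 120 = 11060
step 4: join B via nl
    card(P join B) = 1440*100/(50) = 2880
    cost = 11060 + 1440*100 = 155060

155060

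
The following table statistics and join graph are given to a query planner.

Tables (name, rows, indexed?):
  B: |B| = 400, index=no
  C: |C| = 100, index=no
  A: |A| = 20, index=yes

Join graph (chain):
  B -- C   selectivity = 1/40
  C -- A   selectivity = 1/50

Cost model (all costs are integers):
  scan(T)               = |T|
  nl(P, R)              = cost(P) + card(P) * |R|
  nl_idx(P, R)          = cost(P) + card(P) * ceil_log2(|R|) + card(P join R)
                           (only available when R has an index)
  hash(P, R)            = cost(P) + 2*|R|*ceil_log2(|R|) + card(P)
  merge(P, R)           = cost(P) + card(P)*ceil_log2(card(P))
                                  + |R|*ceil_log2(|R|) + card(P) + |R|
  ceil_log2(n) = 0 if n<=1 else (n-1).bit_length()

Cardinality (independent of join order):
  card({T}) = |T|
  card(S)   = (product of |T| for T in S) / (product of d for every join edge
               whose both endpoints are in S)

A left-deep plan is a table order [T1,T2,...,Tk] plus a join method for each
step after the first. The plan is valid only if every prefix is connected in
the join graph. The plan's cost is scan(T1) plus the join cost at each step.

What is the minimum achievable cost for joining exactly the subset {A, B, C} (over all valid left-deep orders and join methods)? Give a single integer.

Selinger DP over subsets of {A,B,C}:
  {B}: scan cost=400, card=400
  {C}: scan cost=100, card=100
  {A}: scan cost=20, card=20
  {BC}: card=1000; try (C,hash)→2200, (B,merge)→4900, (C,merge)→5200, (B,hash)→7400, (B,nl)→40100, (C,nl)→40400; best=2200 via (C,hash)
  {AC}: card=40; try (A,hash)→400, (A,nl_idx)→640, (C,merge)→940, (A,merge)→1020, (C,hash)→1440, (C,nl)→2020 …(+1); best=400 via (A,hash)
  {ABC}: card=400; try (A,hash)→3400, (B,merge)→4680, (A,nl_idx)→7600, (B,hash)→7640, (A,merge)→13320, (B,nl)→16400 …(+1); best=3400 via (A,hash)

3400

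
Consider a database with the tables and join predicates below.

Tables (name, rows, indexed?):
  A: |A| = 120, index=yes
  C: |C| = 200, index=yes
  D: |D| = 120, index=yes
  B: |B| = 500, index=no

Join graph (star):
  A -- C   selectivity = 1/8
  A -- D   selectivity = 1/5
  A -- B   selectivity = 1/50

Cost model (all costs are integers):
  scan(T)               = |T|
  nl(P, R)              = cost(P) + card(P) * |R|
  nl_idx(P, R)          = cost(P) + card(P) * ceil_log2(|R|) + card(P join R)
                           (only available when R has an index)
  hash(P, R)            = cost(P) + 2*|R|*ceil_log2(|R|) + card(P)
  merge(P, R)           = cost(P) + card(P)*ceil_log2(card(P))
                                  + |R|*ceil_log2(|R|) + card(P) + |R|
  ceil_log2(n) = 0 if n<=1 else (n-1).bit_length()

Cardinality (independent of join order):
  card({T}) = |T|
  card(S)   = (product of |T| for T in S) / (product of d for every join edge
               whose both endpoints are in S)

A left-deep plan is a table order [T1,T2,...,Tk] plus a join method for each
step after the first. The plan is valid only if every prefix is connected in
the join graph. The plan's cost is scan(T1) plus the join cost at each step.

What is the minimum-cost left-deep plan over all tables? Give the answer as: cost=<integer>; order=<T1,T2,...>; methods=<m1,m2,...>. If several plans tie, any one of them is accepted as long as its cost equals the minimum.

cost=37560; order=B,A,D,C; methods=hash,hash,hash

Selinger DP (subsets sized 1..n):
  {A}: scan cost=120, card=120
  {C}: scan cost=200, card=200
  {D}: scan cost=120, card=120
  {B}: scan cost=500, card=500
  {AC}: card=3000; try (A,hash)→2080, (C,merge)→2880, (A,merge)→2960, (C,hash)→3440, (C,nl_idx)→4080, (A,nl_idx)→4600 …(+2); best=2080 via (A,hash)
  {AD}: card=2880; try (D,hash)→1920, (A,hash)→1920, (D,merge)→2040, (A,merge)→2040, (D,nl_idx)→3840, (A,nl_idx)→3840 …(+2); best=1920 via (D,hash)
  {AB}: card=1200; try (A,hash)→2680, (A,nl_idx)→5200, (B,merge)→6080, (A,merge)→6460, (B,hash)→9240, (B,nl)→60120 …(+1); best=2680 via (A,hash)
  {ACD}: card=72000; try (D,hash)→6760, (C,hash)→8000, (C,merge)→41160, (D,merge)→42040, (D,nl_idx)→95080, (C,nl_idx)→96960 …(+2); best=6760 via (D,hash)
  {ABC}: card=30000; try (C,hash)→7080, (B,hash)→14080, (C,merge)→18880, (C,nl_idx)→42280, (B,merge)→46080, (C,nl)→242680 …(+1); best=7080 via (C,hash)
  {ABD}: card=28800; try (D,hash)→5560, (B,hash)→13800, (D,merge)→18040, (D,nl_idx)→39880, (B,merge)→44360, (D,nl)→146680 …(+1); best=5560 via (D,hash)
  {ABCD}: card=720000; try (C,hash)→37560, (D,hash)→38760, (B,hash)→87760, (C,merge)→468160, (D,merge)→488040, (D,nl_idx)→937080 …(+5); best=37560 via (C,hash)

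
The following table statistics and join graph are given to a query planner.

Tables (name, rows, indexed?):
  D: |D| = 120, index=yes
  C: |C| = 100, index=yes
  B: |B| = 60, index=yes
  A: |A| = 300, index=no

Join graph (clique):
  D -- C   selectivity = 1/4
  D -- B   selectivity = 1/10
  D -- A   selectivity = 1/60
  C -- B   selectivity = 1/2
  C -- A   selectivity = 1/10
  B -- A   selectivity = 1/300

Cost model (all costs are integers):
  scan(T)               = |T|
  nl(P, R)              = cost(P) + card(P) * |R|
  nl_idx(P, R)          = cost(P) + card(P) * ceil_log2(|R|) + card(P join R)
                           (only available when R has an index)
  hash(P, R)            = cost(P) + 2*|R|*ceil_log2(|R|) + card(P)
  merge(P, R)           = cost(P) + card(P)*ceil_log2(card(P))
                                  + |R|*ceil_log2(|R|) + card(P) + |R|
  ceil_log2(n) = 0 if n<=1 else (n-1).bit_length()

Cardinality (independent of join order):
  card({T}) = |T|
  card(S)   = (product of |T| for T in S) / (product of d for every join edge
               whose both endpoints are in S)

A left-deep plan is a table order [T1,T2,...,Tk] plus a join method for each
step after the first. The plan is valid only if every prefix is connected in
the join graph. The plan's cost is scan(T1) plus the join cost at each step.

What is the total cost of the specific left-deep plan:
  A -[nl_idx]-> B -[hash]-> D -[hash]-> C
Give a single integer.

5312

step 1: scan A: cost=300, card=300
step 2: join B via nl_idx
    card(P join B) = 300*60/(300) = 60
    cost = 300 + 300*6 + 60 = 2160
step 3: join D via hash
    card(P join D) = 60*120/(10*60) = 12
    cost = 2160 + 2*120*7 + 60 = 3900
step 4: join C via hash
    card(P join C) = 12*100/(4*2*10) = 15
    cost = 3900 + 2*100*7 + 12 = 5312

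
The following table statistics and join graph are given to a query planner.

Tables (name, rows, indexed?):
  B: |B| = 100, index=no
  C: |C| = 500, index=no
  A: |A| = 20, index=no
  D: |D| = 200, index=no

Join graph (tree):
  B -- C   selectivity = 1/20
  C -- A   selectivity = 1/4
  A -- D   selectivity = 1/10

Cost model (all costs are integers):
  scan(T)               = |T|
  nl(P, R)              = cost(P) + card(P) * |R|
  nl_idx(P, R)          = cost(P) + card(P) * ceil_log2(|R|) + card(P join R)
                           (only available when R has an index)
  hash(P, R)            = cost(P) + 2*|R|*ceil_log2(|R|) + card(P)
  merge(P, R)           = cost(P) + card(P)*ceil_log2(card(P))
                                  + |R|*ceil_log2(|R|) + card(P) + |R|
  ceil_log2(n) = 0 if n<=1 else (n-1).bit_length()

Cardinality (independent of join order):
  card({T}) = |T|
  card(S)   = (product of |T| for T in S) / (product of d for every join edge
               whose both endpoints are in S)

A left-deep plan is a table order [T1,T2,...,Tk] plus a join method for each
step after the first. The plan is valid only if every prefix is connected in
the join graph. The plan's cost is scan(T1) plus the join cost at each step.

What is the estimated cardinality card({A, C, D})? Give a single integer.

50000

Tables in S: A(20), C(500), D(200)
Edges inside S: C-A(d=4), A-D(d=10)
numerator = 20 * 500 * 200 = 2000000
denominator = 4 * 10 = 40
card(S) = 2000000 / 40 = 50000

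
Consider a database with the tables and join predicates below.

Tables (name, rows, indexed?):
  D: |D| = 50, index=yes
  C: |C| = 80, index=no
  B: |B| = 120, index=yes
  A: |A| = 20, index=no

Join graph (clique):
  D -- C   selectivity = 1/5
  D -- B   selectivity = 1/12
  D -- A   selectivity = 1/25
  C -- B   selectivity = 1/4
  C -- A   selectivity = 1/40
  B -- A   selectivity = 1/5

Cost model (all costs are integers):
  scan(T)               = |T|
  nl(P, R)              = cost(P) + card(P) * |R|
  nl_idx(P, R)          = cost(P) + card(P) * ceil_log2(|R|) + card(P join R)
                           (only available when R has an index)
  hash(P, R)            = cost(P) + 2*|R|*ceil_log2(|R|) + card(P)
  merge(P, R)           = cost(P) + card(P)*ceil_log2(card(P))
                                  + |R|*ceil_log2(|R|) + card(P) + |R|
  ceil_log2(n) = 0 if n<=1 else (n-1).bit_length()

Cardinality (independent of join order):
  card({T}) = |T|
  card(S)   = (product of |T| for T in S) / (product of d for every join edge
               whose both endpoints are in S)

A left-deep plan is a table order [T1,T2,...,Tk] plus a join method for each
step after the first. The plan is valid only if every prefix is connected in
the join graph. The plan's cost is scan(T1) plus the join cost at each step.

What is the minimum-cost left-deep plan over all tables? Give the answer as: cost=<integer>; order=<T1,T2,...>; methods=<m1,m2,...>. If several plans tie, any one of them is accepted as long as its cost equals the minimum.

Selinger DP (subsets sized 1..n):
  {D}: scan cost=50, card=50
  {C}: scan cost=80, card=80
  {B}: scan cost=120, card=120
  {A}: scan cost=20, card=20
  {CD}: card=800; try (D,hash)→760, (C,merge)→1040, (D,merge)→1070, (C,hash)→1220, (D,nl_idx)→1360, (C,nl)→4050 …(+1); best=760 via (D,hash)
  {BD}: card=500; try (D,hash)→840, (B,nl_idx)→900, (D,nl_idx)→1340, (B,merge)→1360, (D,merge)→1430, (B,hash)→1780 …(+2); best=840 via (D,hash)
  {AD}: card=40; try (D,nl_idx)→180, (A,hash)→300, (D,merge)→490, (A,merge)→520, (D,hash)→640, (D,nl)→1020 …(+1); best=180 via (D,nl_idx)
  {BC}: card=2400; try (C,hash)→1360, (B,merge)→1680, (C,merge)→1720, (B,hash)→1840, (B,nl_idx)→3040, (B,nl)→9680 …(+1); best=1360 via (C,hash)
  {AC}: card=40; try (A,hash)→360, (C,merge)→780, (A,merge)→840, (C,hash)→1160, (C,nl)→1620, (A,nl)→1680; best=360 via (A,hash)
  {AB}: card=480; try (A,hash)→440, (B,nl_idx)→640, (B,merge)→1100, (A,merge)→1200, (B,hash)→1720, (B,nl)→2420 …(+1); best=440 via (A,hash)
  {BCD}: card=2000; try (C,hash)→2460, (B,hash)→3240, (D,hash)→4360, (C,merge)→6480, (B,nl_idx)→8360, (B,merge)→10520 …(+5); best=2460 via (C,hash)
  {ACD}: card=16; try (D,nl_idx)→616, (D,merge)→990, (D,hash)→1000, (C,merge)→1100, (C,hash)→1340, (A,hash)→1760 …(+4); best=616 via (D,nl_idx)
  {ABD}: card=80; try (B,nl_idx)→540, (B,merge)→1420, (D,hash)→1520, (A,hash)→1540, (B,hash)→1900, (D,nl_idx)→3400 …(+5); best=540 via (B,nl_idx)
  {ABC}: card=240; try (B,nl_idx)→880, (B,merge)→1600, (C,hash)→2040, (B,hash)→2080, (A,hash)→3960, (B,nl)→5160 …(+4); best=880 via (B,nl_idx)
  {ABCD}: card=8; try (B,nl_idx)→736, (B,merge)→1656, (D,hash)→1720, (C,hash)→1740, (C,merge)→1820, (B,hash)→2312 …(+8); best=736 via (B,nl_idx)

cost=736; order=C,A,D,B; methods=hash,nl_idx,nl_idx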